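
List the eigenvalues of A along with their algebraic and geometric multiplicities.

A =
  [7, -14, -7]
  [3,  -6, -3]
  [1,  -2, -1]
λ = 0: alg = 3, geom = 2

Step 1 — factor the characteristic polynomial to read off the algebraic multiplicities:
  χ_A(x) = x^3

Step 2 — compute geometric multiplicities via the rank-nullity identity g(λ) = n − rank(A − λI):
  rank(A − (0)·I) = 1, so dim ker(A − (0)·I) = n − 1 = 2

Summary:
  λ = 0: algebraic multiplicity = 3, geometric multiplicity = 2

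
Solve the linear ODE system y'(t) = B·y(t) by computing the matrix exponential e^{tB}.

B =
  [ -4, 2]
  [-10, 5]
e^{tB} =
  [5 - 4*exp(t), 2*exp(t) - 2]
  [10 - 10*exp(t), 5*exp(t) - 4]

Strategy: write B = P · J · P⁻¹ where J is a Jordan canonical form, so e^{tB} = P · e^{tJ} · P⁻¹, and e^{tJ} can be computed block-by-block.

B has Jordan form
J =
  [0, 0]
  [0, 1]
(up to reordering of blocks).

Per-block formulas:
  For a 1×1 block at λ = 1: exp(t · [1]) = [e^(1t)].
  For a 1×1 block at λ = 0: exp(t · [0]) = [e^(0t)].

After assembling e^{tJ} and conjugating by P, we get:

e^{tB} =
  [5 - 4*exp(t), 2*exp(t) - 2]
  [10 - 10*exp(t), 5*exp(t) - 4]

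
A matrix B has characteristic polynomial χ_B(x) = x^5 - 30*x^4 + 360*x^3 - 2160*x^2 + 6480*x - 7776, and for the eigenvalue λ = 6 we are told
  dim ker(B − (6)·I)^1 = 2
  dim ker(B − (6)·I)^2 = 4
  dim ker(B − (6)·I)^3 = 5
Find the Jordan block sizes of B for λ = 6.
Block sizes for λ = 6: [3, 2]

From the dimensions of kernels of powers, the number of Jordan blocks of size at least j is d_j − d_{j−1} where d_j = dim ker(N^j) (with d_0 = 0). Computing the differences gives [2, 2, 1].
The number of blocks of size exactly k is (#blocks of size ≥ k) − (#blocks of size ≥ k + 1), so the partition is: 1 block(s) of size 2, 1 block(s) of size 3.
In nonincreasing order the block sizes are [3, 2].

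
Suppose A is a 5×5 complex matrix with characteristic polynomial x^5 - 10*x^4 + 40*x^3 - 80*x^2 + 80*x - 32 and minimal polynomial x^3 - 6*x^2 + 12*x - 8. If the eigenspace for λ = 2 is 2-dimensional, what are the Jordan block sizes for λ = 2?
Block sizes for λ = 2: [3, 2]

Step 1 — from the characteristic polynomial, algebraic multiplicity of λ = 2 is 5. From dim ker(A − (2)·I) = 2, there are exactly 2 Jordan blocks for λ = 2.
Step 2 — from the minimal polynomial, the factor (x − 2)^3 tells us the largest block for λ = 2 has size 3.
Step 3 — with total size 5, 2 blocks, and largest block 3, the block sizes (in nonincreasing order) are [3, 2].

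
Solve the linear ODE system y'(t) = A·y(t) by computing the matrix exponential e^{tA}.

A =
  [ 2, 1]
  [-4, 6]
e^{tA} =
  [-2*t*exp(4*t) + exp(4*t), t*exp(4*t)]
  [-4*t*exp(4*t), 2*t*exp(4*t) + exp(4*t)]

Strategy: write A = P · J · P⁻¹ where J is a Jordan canonical form, so e^{tA} = P · e^{tJ} · P⁻¹, and e^{tJ} can be computed block-by-block.

A has Jordan form
J =
  [4, 1]
  [0, 4]
(up to reordering of blocks).

Per-block formulas:
  For a 2×2 Jordan block J_2(4): exp(t · J_2(4)) = e^(4t)·(I + t·N), where N is the 2×2 nilpotent shift.

After assembling e^{tJ} and conjugating by P, we get:

e^{tA} =
  [-2*t*exp(4*t) + exp(4*t), t*exp(4*t)]
  [-4*t*exp(4*t), 2*t*exp(4*t) + exp(4*t)]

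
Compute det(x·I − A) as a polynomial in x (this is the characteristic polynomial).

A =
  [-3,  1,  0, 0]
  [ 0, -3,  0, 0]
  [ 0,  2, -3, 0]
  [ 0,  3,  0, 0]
x^4 + 9*x^3 + 27*x^2 + 27*x

Expanding det(x·I − A) (e.g. by cofactor expansion or by noting that A is similar to its Jordan form J, which has the same characteristic polynomial as A) gives
  χ_A(x) = x^4 + 9*x^3 + 27*x^2 + 27*x
which factors as x*(x + 3)^3. The eigenvalues (with algebraic multiplicities) are λ = -3 with multiplicity 3, λ = 0 with multiplicity 1.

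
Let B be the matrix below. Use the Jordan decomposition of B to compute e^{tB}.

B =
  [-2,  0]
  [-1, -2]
e^{tB} =
  [exp(-2*t), 0]
  [-t*exp(-2*t), exp(-2*t)]

Strategy: write B = P · J · P⁻¹ where J is a Jordan canonical form, so e^{tB} = P · e^{tJ} · P⁻¹, and e^{tJ} can be computed block-by-block.

B has Jordan form
J =
  [-2,  1]
  [ 0, -2]
(up to reordering of blocks).

Per-block formulas:
  For a 2×2 Jordan block J_2(-2): exp(t · J_2(-2)) = e^(-2t)·(I + t·N), where N is the 2×2 nilpotent shift.

After assembling e^{tJ} and conjugating by P, we get:

e^{tB} =
  [exp(-2*t), 0]
  [-t*exp(-2*t), exp(-2*t)]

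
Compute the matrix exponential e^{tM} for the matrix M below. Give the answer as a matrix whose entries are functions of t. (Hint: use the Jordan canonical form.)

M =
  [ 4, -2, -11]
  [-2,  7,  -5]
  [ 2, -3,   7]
e^{tM} =
  [-7*t^2*exp(6*t) - 2*t*exp(6*t) + exp(6*t), 35*t^2*exp(6*t)/2 - 2*t*exp(6*t), 21*t^2*exp(6*t)/2 - 11*t*exp(6*t)]
  [-4*t^2*exp(6*t) - 2*t*exp(6*t), 10*t^2*exp(6*t) + t*exp(6*t) + exp(6*t), 6*t^2*exp(6*t) - 5*t*exp(6*t)]
  [2*t^2*exp(6*t) + 2*t*exp(6*t), -5*t^2*exp(6*t) - 3*t*exp(6*t), -3*t^2*exp(6*t) + t*exp(6*t) + exp(6*t)]

Strategy: write M = P · J · P⁻¹ where J is a Jordan canonical form, so e^{tM} = P · e^{tJ} · P⁻¹, and e^{tJ} can be computed block-by-block.

M has Jordan form
J =
  [6, 1, 0]
  [0, 6, 1]
  [0, 0, 6]
(up to reordering of blocks).

Per-block formulas:
  For a 3×3 Jordan block J_3(6): exp(t · J_3(6)) = e^(6t)·(I + t·N + (t^2/2)·N^2), where N is the 3×3 nilpotent shift.

After assembling e^{tJ} and conjugating by P, we get:

e^{tM} =
  [-7*t^2*exp(6*t) - 2*t*exp(6*t) + exp(6*t), 35*t^2*exp(6*t)/2 - 2*t*exp(6*t), 21*t^2*exp(6*t)/2 - 11*t*exp(6*t)]
  [-4*t^2*exp(6*t) - 2*t*exp(6*t), 10*t^2*exp(6*t) + t*exp(6*t) + exp(6*t), 6*t^2*exp(6*t) - 5*t*exp(6*t)]
  [2*t^2*exp(6*t) + 2*t*exp(6*t), -5*t^2*exp(6*t) - 3*t*exp(6*t), -3*t^2*exp(6*t) + t*exp(6*t) + exp(6*t)]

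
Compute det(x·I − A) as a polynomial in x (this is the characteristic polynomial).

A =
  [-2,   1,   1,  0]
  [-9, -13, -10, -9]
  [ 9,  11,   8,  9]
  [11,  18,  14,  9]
x^4 - 2*x^3 - 11*x^2 + 12*x + 36

Expanding det(x·I − A) (e.g. by cofactor expansion or by noting that A is similar to its Jordan form J, which has the same characteristic polynomial as A) gives
  χ_A(x) = x^4 - 2*x^3 - 11*x^2 + 12*x + 36
which factors as (x - 3)^2*(x + 2)^2. The eigenvalues (with algebraic multiplicities) are λ = -2 with multiplicity 2, λ = 3 with multiplicity 2.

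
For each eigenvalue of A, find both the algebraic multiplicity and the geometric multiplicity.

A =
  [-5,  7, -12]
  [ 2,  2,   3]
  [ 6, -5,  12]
λ = 3: alg = 3, geom = 1

Step 1 — factor the characteristic polynomial to read off the algebraic multiplicities:
  χ_A(x) = (x - 3)^3

Step 2 — compute geometric multiplicities via the rank-nullity identity g(λ) = n − rank(A − λI):
  rank(A − (3)·I) = 2, so dim ker(A − (3)·I) = n − 2 = 1

Summary:
  λ = 3: algebraic multiplicity = 3, geometric multiplicity = 1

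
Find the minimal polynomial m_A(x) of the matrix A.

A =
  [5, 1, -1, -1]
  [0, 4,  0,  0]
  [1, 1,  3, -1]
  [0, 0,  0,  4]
x^2 - 8*x + 16

The characteristic polynomial is χ_A(x) = (x - 4)^4, so the eigenvalues are known. The minimal polynomial is
  m_A(x) = Π_λ (x − λ)^{k_λ}
where k_λ is the size of the *largest* Jordan block for λ (equivalently, the smallest k with (A − λI)^k v = 0 for every generalised eigenvector v of λ).

  λ = 4: largest Jordan block has size 2, contributing (x − 4)^2

So m_A(x) = (x - 4)^2 = x^2 - 8*x + 16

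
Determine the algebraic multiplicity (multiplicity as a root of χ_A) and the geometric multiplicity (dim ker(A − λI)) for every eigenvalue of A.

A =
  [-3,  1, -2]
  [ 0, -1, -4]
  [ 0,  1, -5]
λ = -3: alg = 3, geom = 2

Step 1 — factor the characteristic polynomial to read off the algebraic multiplicities:
  χ_A(x) = (x + 3)^3

Step 2 — compute geometric multiplicities via the rank-nullity identity g(λ) = n − rank(A − λI):
  rank(A − (-3)·I) = 1, so dim ker(A − (-3)·I) = n − 1 = 2

Summary:
  λ = -3: algebraic multiplicity = 3, geometric multiplicity = 2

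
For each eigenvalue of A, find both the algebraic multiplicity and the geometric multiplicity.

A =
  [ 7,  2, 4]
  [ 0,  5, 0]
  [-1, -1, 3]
λ = 5: alg = 3, geom = 2

Step 1 — factor the characteristic polynomial to read off the algebraic multiplicities:
  χ_A(x) = (x - 5)^3

Step 2 — compute geometric multiplicities via the rank-nullity identity g(λ) = n − rank(A − λI):
  rank(A − (5)·I) = 1, so dim ker(A − (5)·I) = n − 1 = 2

Summary:
  λ = 5: algebraic multiplicity = 3, geometric multiplicity = 2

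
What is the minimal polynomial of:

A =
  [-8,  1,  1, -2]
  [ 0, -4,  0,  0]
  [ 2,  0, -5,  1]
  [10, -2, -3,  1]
x^3 + 12*x^2 + 48*x + 64

The characteristic polynomial is χ_A(x) = (x + 4)^4, so the eigenvalues are known. The minimal polynomial is
  m_A(x) = Π_λ (x − λ)^{k_λ}
where k_λ is the size of the *largest* Jordan block for λ (equivalently, the smallest k with (A − λI)^k v = 0 for every generalised eigenvector v of λ).

  λ = -4: largest Jordan block has size 3, contributing (x + 4)^3

So m_A(x) = (x + 4)^3 = x^3 + 12*x^2 + 48*x + 64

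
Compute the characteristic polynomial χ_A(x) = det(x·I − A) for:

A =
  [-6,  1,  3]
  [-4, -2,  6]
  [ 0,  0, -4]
x^3 + 12*x^2 + 48*x + 64

Expanding det(x·I − A) (e.g. by cofactor expansion or by noting that A is similar to its Jordan form J, which has the same characteristic polynomial as A) gives
  χ_A(x) = x^3 + 12*x^2 + 48*x + 64
which factors as (x + 4)^3. The eigenvalues (with algebraic multiplicities) are λ = -4 with multiplicity 3.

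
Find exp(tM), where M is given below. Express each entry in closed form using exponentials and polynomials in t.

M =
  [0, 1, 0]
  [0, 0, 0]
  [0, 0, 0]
e^{tM} =
  [1, t, 0]
  [0, 1, 0]
  [0, 0, 1]

Strategy: write M = P · J · P⁻¹ where J is a Jordan canonical form, so e^{tM} = P · e^{tJ} · P⁻¹, and e^{tJ} can be computed block-by-block.

M has Jordan form
J =
  [0, 1, 0]
  [0, 0, 0]
  [0, 0, 0]
(up to reordering of blocks).

Per-block formulas:
  For a 2×2 Jordan block J_2(0): exp(t · J_2(0)) = e^(0t)·(I + t·N), where N is the 2×2 nilpotent shift.
  For a 1×1 block at λ = 0: exp(t · [0]) = [e^(0t)].

After assembling e^{tJ} and conjugating by P, we get:

e^{tM} =
  [1, t, 0]
  [0, 1, 0]
  [0, 0, 1]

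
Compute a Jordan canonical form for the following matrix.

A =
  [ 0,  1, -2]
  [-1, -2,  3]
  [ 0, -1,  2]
J_3(0)

The characteristic polynomial is
  det(x·I − A) = x^3

Eigenvalues and multiplicities (the geometric multiplicity of λ is n − rank(A − λI), which equals the number of Jordan blocks for λ):
  λ = 0: algebraic multiplicity = 3, geometric multiplicity = 1

Determining the block sizes for each eigenvalue:
  λ = 0: one block (gm = 1), so the single block has size am = 3 → block sizes [3]

Assembling the blocks gives a Jordan form
J =
  [0, 1, 0]
  [0, 0, 1]
  [0, 0, 0]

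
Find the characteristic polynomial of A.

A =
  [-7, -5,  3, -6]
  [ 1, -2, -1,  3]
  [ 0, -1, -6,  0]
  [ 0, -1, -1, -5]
x^4 + 20*x^3 + 150*x^2 + 500*x + 625

Expanding det(x·I − A) (e.g. by cofactor expansion or by noting that A is similar to its Jordan form J, which has the same characteristic polynomial as A) gives
  χ_A(x) = x^4 + 20*x^3 + 150*x^2 + 500*x + 625
which factors as (x + 5)^4. The eigenvalues (with algebraic multiplicities) are λ = -5 with multiplicity 4.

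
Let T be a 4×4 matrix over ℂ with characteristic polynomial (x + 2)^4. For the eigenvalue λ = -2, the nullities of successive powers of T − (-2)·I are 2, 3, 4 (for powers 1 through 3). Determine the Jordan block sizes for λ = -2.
Block sizes for λ = -2: [3, 1]

From the dimensions of kernels of powers, the number of Jordan blocks of size at least j is d_j − d_{j−1} where d_j = dim ker(N^j) (with d_0 = 0). Computing the differences gives [2, 1, 1].
The number of blocks of size exactly k is (#blocks of size ≥ k) − (#blocks of size ≥ k + 1), so the partition is: 1 block(s) of size 1, 1 block(s) of size 3.
In nonincreasing order the block sizes are [3, 1].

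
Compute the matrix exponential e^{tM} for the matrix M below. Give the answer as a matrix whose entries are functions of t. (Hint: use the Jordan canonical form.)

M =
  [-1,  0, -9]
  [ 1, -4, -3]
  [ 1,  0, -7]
e^{tM} =
  [3*t*exp(-4*t) + exp(-4*t), 0, -9*t*exp(-4*t)]
  [t*exp(-4*t), exp(-4*t), -3*t*exp(-4*t)]
  [t*exp(-4*t), 0, -3*t*exp(-4*t) + exp(-4*t)]

Strategy: write M = P · J · P⁻¹ where J is a Jordan canonical form, so e^{tM} = P · e^{tJ} · P⁻¹, and e^{tJ} can be computed block-by-block.

M has Jordan form
J =
  [-4,  1,  0]
  [ 0, -4,  0]
  [ 0,  0, -4]
(up to reordering of blocks).

Per-block formulas:
  For a 2×2 Jordan block J_2(-4): exp(t · J_2(-4)) = e^(-4t)·(I + t·N), where N is the 2×2 nilpotent shift.
  For a 1×1 block at λ = -4: exp(t · [-4]) = [e^(-4t)].

After assembling e^{tJ} and conjugating by P, we get:

e^{tM} =
  [3*t*exp(-4*t) + exp(-4*t), 0, -9*t*exp(-4*t)]
  [t*exp(-4*t), exp(-4*t), -3*t*exp(-4*t)]
  [t*exp(-4*t), 0, -3*t*exp(-4*t) + exp(-4*t)]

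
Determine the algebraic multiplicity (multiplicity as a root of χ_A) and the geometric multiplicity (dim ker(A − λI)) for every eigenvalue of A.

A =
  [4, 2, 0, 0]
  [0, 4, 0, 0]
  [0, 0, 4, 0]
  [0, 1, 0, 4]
λ = 4: alg = 4, geom = 3

Step 1 — factor the characteristic polynomial to read off the algebraic multiplicities:
  χ_A(x) = (x - 4)^4

Step 2 — compute geometric multiplicities via the rank-nullity identity g(λ) = n − rank(A − λI):
  rank(A − (4)·I) = 1, so dim ker(A − (4)·I) = n − 1 = 3

Summary:
  λ = 4: algebraic multiplicity = 4, geometric multiplicity = 3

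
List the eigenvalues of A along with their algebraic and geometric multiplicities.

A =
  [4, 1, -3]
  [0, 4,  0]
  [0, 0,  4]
λ = 4: alg = 3, geom = 2

Step 1 — factor the characteristic polynomial to read off the algebraic multiplicities:
  χ_A(x) = (x - 4)^3

Step 2 — compute geometric multiplicities via the rank-nullity identity g(λ) = n − rank(A − λI):
  rank(A − (4)·I) = 1, so dim ker(A − (4)·I) = n − 1 = 2

Summary:
  λ = 4: algebraic multiplicity = 3, geometric multiplicity = 2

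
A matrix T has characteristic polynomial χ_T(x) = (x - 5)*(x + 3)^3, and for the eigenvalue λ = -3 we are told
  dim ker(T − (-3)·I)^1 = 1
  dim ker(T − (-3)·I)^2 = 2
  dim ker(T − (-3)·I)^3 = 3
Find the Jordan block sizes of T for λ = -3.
Block sizes for λ = -3: [3]

From the dimensions of kernels of powers, the number of Jordan blocks of size at least j is d_j − d_{j−1} where d_j = dim ker(N^j) (with d_0 = 0). Computing the differences gives [1, 1, 1].
The number of blocks of size exactly k is (#blocks of size ≥ k) − (#blocks of size ≥ k + 1), so the partition is: 1 block(s) of size 3.
In nonincreasing order the block sizes are [3].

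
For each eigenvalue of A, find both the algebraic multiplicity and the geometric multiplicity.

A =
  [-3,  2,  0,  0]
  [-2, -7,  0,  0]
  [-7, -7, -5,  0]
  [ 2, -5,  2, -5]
λ = -5: alg = 4, geom = 2

Step 1 — factor the characteristic polynomial to read off the algebraic multiplicities:
  χ_A(x) = (x + 5)^4

Step 2 — compute geometric multiplicities via the rank-nullity identity g(λ) = n − rank(A − λI):
  rank(A − (-5)·I) = 2, so dim ker(A − (-5)·I) = n − 2 = 2

Summary:
  λ = -5: algebraic multiplicity = 4, geometric multiplicity = 2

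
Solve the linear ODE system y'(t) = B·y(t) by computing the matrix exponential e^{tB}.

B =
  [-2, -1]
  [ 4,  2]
e^{tB} =
  [1 - 2*t, -t]
  [4*t, 2*t + 1]

Strategy: write B = P · J · P⁻¹ where J is a Jordan canonical form, so e^{tB} = P · e^{tJ} · P⁻¹, and e^{tJ} can be computed block-by-block.

B has Jordan form
J =
  [0, 1]
  [0, 0]
(up to reordering of blocks).

Per-block formulas:
  For a 2×2 Jordan block J_2(0): exp(t · J_2(0)) = e^(0t)·(I + t·N), where N is the 2×2 nilpotent shift.

After assembling e^{tJ} and conjugating by P, we get:

e^{tB} =
  [1 - 2*t, -t]
  [4*t, 2*t + 1]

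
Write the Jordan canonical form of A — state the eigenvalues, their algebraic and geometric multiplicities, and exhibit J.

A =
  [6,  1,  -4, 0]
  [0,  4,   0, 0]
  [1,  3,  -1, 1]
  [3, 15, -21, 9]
J_3(4) ⊕ J_1(6)

The characteristic polynomial is
  det(x·I − A) = x^4 - 18*x^3 + 120*x^2 - 352*x + 384 = (x - 6)*(x - 4)^3

Eigenvalues and multiplicities (the geometric multiplicity of λ is n − rank(A − λI), which equals the number of Jordan blocks for λ):
  λ = 4: algebraic multiplicity = 3, geometric multiplicity = 1
  λ = 6: algebraic multiplicity = 1, geometric multiplicity = 1

Determining the block sizes for each eigenvalue:
  λ = 4: one block (gm = 1), so the single block has size am = 3 → block sizes [3]
  λ = 6: one block (gm = 1), so the single block has size am = 1 → block sizes [1]

Assembling the blocks gives a Jordan form
J =
  [4, 1, 0, 0]
  [0, 4, 1, 0]
  [0, 0, 4, 0]
  [0, 0, 0, 6]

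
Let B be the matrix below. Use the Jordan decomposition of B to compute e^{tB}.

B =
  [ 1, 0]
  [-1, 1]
e^{tB} =
  [exp(t), 0]
  [-t*exp(t), exp(t)]

Strategy: write B = P · J · P⁻¹ where J is a Jordan canonical form, so e^{tB} = P · e^{tJ} · P⁻¹, and e^{tJ} can be computed block-by-block.

B has Jordan form
J =
  [1, 1]
  [0, 1]
(up to reordering of blocks).

Per-block formulas:
  For a 2×2 Jordan block J_2(1): exp(t · J_2(1)) = e^(1t)·(I + t·N), where N is the 2×2 nilpotent shift.

After assembling e^{tJ} and conjugating by P, we get:

e^{tB} =
  [exp(t), 0]
  [-t*exp(t), exp(t)]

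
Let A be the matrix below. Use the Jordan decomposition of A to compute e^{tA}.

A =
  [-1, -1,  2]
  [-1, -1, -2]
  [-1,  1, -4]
e^{tA} =
  [t*exp(-2*t) + exp(-2*t), -t*exp(-2*t), 2*t*exp(-2*t)]
  [-t*exp(-2*t), t*exp(-2*t) + exp(-2*t), -2*t*exp(-2*t)]
  [-t*exp(-2*t), t*exp(-2*t), -2*t*exp(-2*t) + exp(-2*t)]

Strategy: write A = P · J · P⁻¹ where J is a Jordan canonical form, so e^{tA} = P · e^{tJ} · P⁻¹, and e^{tJ} can be computed block-by-block.

A has Jordan form
J =
  [-2,  1,  0]
  [ 0, -2,  0]
  [ 0,  0, -2]
(up to reordering of blocks).

Per-block formulas:
  For a 1×1 block at λ = -2: exp(t · [-2]) = [e^(-2t)].
  For a 2×2 Jordan block J_2(-2): exp(t · J_2(-2)) = e^(-2t)·(I + t·N), where N is the 2×2 nilpotent shift.

After assembling e^{tJ} and conjugating by P, we get:

e^{tA} =
  [t*exp(-2*t) + exp(-2*t), -t*exp(-2*t), 2*t*exp(-2*t)]
  [-t*exp(-2*t), t*exp(-2*t) + exp(-2*t), -2*t*exp(-2*t)]
  [-t*exp(-2*t), t*exp(-2*t), -2*t*exp(-2*t) + exp(-2*t)]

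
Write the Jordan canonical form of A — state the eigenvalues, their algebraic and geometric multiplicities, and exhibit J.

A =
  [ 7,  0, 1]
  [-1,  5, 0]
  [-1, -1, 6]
J_3(6)

The characteristic polynomial is
  det(x·I − A) = x^3 - 18*x^2 + 108*x - 216 = (x - 6)^3

Eigenvalues and multiplicities (the geometric multiplicity of λ is n − rank(A − λI), which equals the number of Jordan blocks for λ):
  λ = 6: algebraic multiplicity = 3, geometric multiplicity = 1

Determining the block sizes for each eigenvalue:
  λ = 6: one block (gm = 1), so the single block has size am = 3 → block sizes [3]

Assembling the blocks gives a Jordan form
J =
  [6, 1, 0]
  [0, 6, 1]
  [0, 0, 6]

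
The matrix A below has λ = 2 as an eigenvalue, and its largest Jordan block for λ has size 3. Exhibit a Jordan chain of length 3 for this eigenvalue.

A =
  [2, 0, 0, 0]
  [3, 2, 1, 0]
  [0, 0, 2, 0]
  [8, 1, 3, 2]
A Jordan chain for λ = 2 of length 3:
v_1 = (0, 0, 0, 3)ᵀ
v_2 = (0, 3, 0, 8)ᵀ
v_3 = (1, 0, 0, 0)ᵀ

Let N = A − (2)·I. We want v_3 with N^3 v_3 = 0 but N^2 v_3 ≠ 0; then v_{j-1} := N · v_j for j = 3, …, 2.

Pick v_3 = (1, 0, 0, 0)ᵀ.
Then v_2 = N · v_3 = (0, 3, 0, 8)ᵀ.
Then v_1 = N · v_2 = (0, 0, 0, 3)ᵀ.

Sanity check: (A − (2)·I) v_1 = (0, 0, 0, 0)ᵀ = 0. ✓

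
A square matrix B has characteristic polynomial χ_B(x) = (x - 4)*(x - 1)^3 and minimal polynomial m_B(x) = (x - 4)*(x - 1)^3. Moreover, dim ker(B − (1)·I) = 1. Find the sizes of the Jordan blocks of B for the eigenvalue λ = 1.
Block sizes for λ = 1: [3]

Step 1 — from the characteristic polynomial, algebraic multiplicity of λ = 1 is 3. From dim ker(B − (1)·I) = 1, there are exactly 1 Jordan blocks for λ = 1.
Step 2 — from the minimal polynomial, the factor (x − 1)^3 tells us the largest block for λ = 1 has size 3.
Step 3 — with total size 3, 1 blocks, and largest block 3, the block sizes (in nonincreasing order) are [3].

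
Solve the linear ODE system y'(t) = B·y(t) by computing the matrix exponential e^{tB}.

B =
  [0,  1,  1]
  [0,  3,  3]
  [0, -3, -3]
e^{tB} =
  [1, t, t]
  [0, 3*t + 1, 3*t]
  [0, -3*t, 1 - 3*t]

Strategy: write B = P · J · P⁻¹ where J is a Jordan canonical form, so e^{tB} = P · e^{tJ} · P⁻¹, and e^{tJ} can be computed block-by-block.

B has Jordan form
J =
  [0, 1, 0]
  [0, 0, 0]
  [0, 0, 0]
(up to reordering of blocks).

Per-block formulas:
  For a 1×1 block at λ = 0: exp(t · [0]) = [e^(0t)].
  For a 2×2 Jordan block J_2(0): exp(t · J_2(0)) = e^(0t)·(I + t·N), where N is the 2×2 nilpotent shift.

After assembling e^{tJ} and conjugating by P, we get:

e^{tB} =
  [1, t, t]
  [0, 3*t + 1, 3*t]
  [0, -3*t, 1 - 3*t]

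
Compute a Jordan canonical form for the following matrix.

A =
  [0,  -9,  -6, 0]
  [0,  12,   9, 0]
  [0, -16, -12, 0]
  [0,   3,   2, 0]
J_3(0) ⊕ J_1(0)

The characteristic polynomial is
  det(x·I − A) = x^4

Eigenvalues and multiplicities (the geometric multiplicity of λ is n − rank(A − λI), which equals the number of Jordan blocks for λ):
  λ = 0: algebraic multiplicity = 4, geometric multiplicity = 2

Determining the block sizes for each eigenvalue:
  λ = 0: with am = 4 and gm = 2, the partition is not yet determined (e.g. several partitions of 4 into 2 parts exist). Let N = A − (0)·I. Computing rank(N^1) = 2, rank(N^2) = 1, rank(N^3) = 0; the number of blocks of size ≥ j is rank(N^{j−1}) − rank(N^j), giving [2, 1, 1]. So we have 1 block(s) of size 3, 1 block(s) of size 1 → block sizes [3, 1]

Assembling the blocks gives a Jordan form
J =
  [0, 1, 0, 0]
  [0, 0, 1, 0]
  [0, 0, 0, 0]
  [0, 0, 0, 0]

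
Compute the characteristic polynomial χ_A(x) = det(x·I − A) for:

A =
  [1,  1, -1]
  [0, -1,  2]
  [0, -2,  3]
x^3 - 3*x^2 + 3*x - 1

Expanding det(x·I − A) (e.g. by cofactor expansion or by noting that A is similar to its Jordan form J, which has the same characteristic polynomial as A) gives
  χ_A(x) = x^3 - 3*x^2 + 3*x - 1
which factors as (x - 1)^3. The eigenvalues (with algebraic multiplicities) are λ = 1 with multiplicity 3.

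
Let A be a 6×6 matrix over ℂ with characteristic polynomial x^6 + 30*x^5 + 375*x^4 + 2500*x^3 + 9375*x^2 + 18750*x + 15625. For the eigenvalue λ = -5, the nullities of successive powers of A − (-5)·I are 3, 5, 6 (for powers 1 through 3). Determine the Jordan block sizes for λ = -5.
Block sizes for λ = -5: [3, 2, 1]

From the dimensions of kernels of powers, the number of Jordan blocks of size at least j is d_j − d_{j−1} where d_j = dim ker(N^j) (with d_0 = 0). Computing the differences gives [3, 2, 1].
The number of blocks of size exactly k is (#blocks of size ≥ k) − (#blocks of size ≥ k + 1), so the partition is: 1 block(s) of size 1, 1 block(s) of size 2, 1 block(s) of size 3.
In nonincreasing order the block sizes are [3, 2, 1].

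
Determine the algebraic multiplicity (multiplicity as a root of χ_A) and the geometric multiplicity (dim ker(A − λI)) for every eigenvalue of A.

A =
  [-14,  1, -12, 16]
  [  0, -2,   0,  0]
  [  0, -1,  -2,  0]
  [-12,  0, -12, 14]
λ = -2: alg = 3, geom = 2; λ = 2: alg = 1, geom = 1

Step 1 — factor the characteristic polynomial to read off the algebraic multiplicities:
  χ_A(x) = (x - 2)*(x + 2)^3

Step 2 — compute geometric multiplicities via the rank-nullity identity g(λ) = n − rank(A − λI):
  rank(A − (-2)·I) = 2, so dim ker(A − (-2)·I) = n − 2 = 2
  rank(A − (2)·I) = 3, so dim ker(A − (2)·I) = n − 3 = 1

Summary:
  λ = -2: algebraic multiplicity = 3, geometric multiplicity = 2
  λ = 2: algebraic multiplicity = 1, geometric multiplicity = 1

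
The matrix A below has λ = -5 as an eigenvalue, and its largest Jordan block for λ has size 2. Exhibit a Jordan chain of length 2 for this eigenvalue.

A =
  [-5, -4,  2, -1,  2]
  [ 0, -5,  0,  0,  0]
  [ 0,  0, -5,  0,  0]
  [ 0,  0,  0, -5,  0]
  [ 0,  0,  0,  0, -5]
A Jordan chain for λ = -5 of length 2:
v_1 = (-4, 0, 0, 0, 0)ᵀ
v_2 = (0, 1, 0, 0, 0)ᵀ

Let N = A − (-5)·I. We want v_2 with N^2 v_2 = 0 but N^1 v_2 ≠ 0; then v_{j-1} := N · v_j for j = 2, …, 2.

Pick v_2 = (0, 1, 0, 0, 0)ᵀ.
Then v_1 = N · v_2 = (-4, 0, 0, 0, 0)ᵀ.

Sanity check: (A − (-5)·I) v_1 = (0, 0, 0, 0, 0)ᵀ = 0. ✓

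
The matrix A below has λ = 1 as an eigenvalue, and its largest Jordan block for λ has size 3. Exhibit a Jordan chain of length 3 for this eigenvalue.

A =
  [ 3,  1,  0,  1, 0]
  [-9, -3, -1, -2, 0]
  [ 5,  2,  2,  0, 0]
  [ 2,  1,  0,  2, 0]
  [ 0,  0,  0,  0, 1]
A Jordan chain for λ = 1 of length 3:
v_1 = (-3, 9, -3, -3, 0)ᵀ
v_2 = (2, -9, 5, 2, 0)ᵀ
v_3 = (1, 0, 0, 0, 0)ᵀ

Let N = A − (1)·I. We want v_3 with N^3 v_3 = 0 but N^2 v_3 ≠ 0; then v_{j-1} := N · v_j for j = 3, …, 2.

Pick v_3 = (1, 0, 0, 0, 0)ᵀ.
Then v_2 = N · v_3 = (2, -9, 5, 2, 0)ᵀ.
Then v_1 = N · v_2 = (-3, 9, -3, -3, 0)ᵀ.

Sanity check: (A − (1)·I) v_1 = (0, 0, 0, 0, 0)ᵀ = 0. ✓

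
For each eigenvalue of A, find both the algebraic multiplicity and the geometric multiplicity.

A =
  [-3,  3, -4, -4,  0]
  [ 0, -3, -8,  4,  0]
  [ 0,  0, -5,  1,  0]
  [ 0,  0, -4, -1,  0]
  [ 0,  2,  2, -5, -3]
λ = -3: alg = 5, geom = 3

Step 1 — factor the characteristic polynomial to read off the algebraic multiplicities:
  χ_A(x) = (x + 3)^5

Step 2 — compute geometric multiplicities via the rank-nullity identity g(λ) = n − rank(A − λI):
  rank(A − (-3)·I) = 2, so dim ker(A − (-3)·I) = n − 2 = 3

Summary:
  λ = -3: algebraic multiplicity = 5, geometric multiplicity = 3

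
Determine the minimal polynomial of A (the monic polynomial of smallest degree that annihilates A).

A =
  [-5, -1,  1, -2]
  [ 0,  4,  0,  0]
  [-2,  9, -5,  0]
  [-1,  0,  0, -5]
x^4 + 11*x^3 + 15*x^2 - 175*x - 500

The characteristic polynomial is χ_A(x) = (x - 4)*(x + 5)^3, so the eigenvalues are known. The minimal polynomial is
  m_A(x) = Π_λ (x − λ)^{k_λ}
where k_λ is the size of the *largest* Jordan block for λ (equivalently, the smallest k with (A − λI)^k v = 0 for every generalised eigenvector v of λ).

  λ = -5: largest Jordan block has size 3, contributing (x + 5)^3
  λ = 4: largest Jordan block has size 1, contributing (x − 4)

So m_A(x) = (x - 4)*(x + 5)^3 = x^4 + 11*x^3 + 15*x^2 - 175*x - 500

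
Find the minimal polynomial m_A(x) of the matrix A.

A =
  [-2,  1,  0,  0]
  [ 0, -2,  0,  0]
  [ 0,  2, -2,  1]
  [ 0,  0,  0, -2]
x^2 + 4*x + 4

The characteristic polynomial is χ_A(x) = (x + 2)^4, so the eigenvalues are known. The minimal polynomial is
  m_A(x) = Π_λ (x − λ)^{k_λ}
where k_λ is the size of the *largest* Jordan block for λ (equivalently, the smallest k with (A − λI)^k v = 0 for every generalised eigenvector v of λ).

  λ = -2: largest Jordan block has size 2, contributing (x + 2)^2

So m_A(x) = (x + 2)^2 = x^2 + 4*x + 4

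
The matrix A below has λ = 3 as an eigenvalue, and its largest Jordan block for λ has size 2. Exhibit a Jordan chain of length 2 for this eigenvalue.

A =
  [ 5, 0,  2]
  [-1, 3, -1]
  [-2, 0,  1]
A Jordan chain for λ = 3 of length 2:
v_1 = (2, -1, -2)ᵀ
v_2 = (1, 0, 0)ᵀ

Let N = A − (3)·I. We want v_2 with N^2 v_2 = 0 but N^1 v_2 ≠ 0; then v_{j-1} := N · v_j for j = 2, …, 2.

Pick v_2 = (1, 0, 0)ᵀ.
Then v_1 = N · v_2 = (2, -1, -2)ᵀ.

Sanity check: (A − (3)·I) v_1 = (0, 0, 0)ᵀ = 0. ✓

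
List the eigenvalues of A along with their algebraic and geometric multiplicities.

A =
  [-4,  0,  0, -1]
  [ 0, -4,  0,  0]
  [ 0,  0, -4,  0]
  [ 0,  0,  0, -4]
λ = -4: alg = 4, geom = 3

Step 1 — factor the characteristic polynomial to read off the algebraic multiplicities:
  χ_A(x) = (x + 4)^4

Step 2 — compute geometric multiplicities via the rank-nullity identity g(λ) = n − rank(A − λI):
  rank(A − (-4)·I) = 1, so dim ker(A − (-4)·I) = n − 1 = 3

Summary:
  λ = -4: algebraic multiplicity = 4, geometric multiplicity = 3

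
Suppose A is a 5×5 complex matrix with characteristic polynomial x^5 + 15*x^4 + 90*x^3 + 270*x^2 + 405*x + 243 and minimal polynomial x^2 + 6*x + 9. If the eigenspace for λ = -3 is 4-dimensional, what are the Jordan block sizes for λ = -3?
Block sizes for λ = -3: [2, 1, 1, 1]

Step 1 — from the characteristic polynomial, algebraic multiplicity of λ = -3 is 5. From dim ker(A − (-3)·I) = 4, there are exactly 4 Jordan blocks for λ = -3.
Step 2 — from the minimal polynomial, the factor (x + 3)^2 tells us the largest block for λ = -3 has size 2.
Step 3 — with total size 5, 4 blocks, and largest block 2, the block sizes (in nonincreasing order) are [2, 1, 1, 1].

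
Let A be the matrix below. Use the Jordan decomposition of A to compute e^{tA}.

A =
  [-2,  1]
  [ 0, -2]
e^{tA} =
  [exp(-2*t), t*exp(-2*t)]
  [0, exp(-2*t)]

Strategy: write A = P · J · P⁻¹ where J is a Jordan canonical form, so e^{tA} = P · e^{tJ} · P⁻¹, and e^{tJ} can be computed block-by-block.

A has Jordan form
J =
  [-2,  1]
  [ 0, -2]
(up to reordering of blocks).

Per-block formulas:
  For a 2×2 Jordan block J_2(-2): exp(t · J_2(-2)) = e^(-2t)·(I + t·N), where N is the 2×2 nilpotent shift.

After assembling e^{tJ} and conjugating by P, we get:

e^{tA} =
  [exp(-2*t), t*exp(-2*t)]
  [0, exp(-2*t)]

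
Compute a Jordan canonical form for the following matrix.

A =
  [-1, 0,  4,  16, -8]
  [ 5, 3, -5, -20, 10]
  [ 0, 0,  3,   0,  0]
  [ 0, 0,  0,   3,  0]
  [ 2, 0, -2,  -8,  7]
J_2(3) ⊕ J_1(3) ⊕ J_1(3) ⊕ J_1(3)

The characteristic polynomial is
  det(x·I − A) = x^5 - 15*x^4 + 90*x^3 - 270*x^2 + 405*x - 243 = (x - 3)^5

Eigenvalues and multiplicities (the geometric multiplicity of λ is n − rank(A − λI), which equals the number of Jordan blocks for λ):
  λ = 3: algebraic multiplicity = 5, geometric multiplicity = 4

Determining the block sizes for each eigenvalue:
  λ = 3: 4 blocks summing to 5 forces exactly one block of size 2 and the rest size 1 → block sizes [2, 1, 1, 1]

Assembling the blocks gives a Jordan form
J =
  [3, 1, 0, 0, 0]
  [0, 3, 0, 0, 0]
  [0, 0, 3, 0, 0]
  [0, 0, 0, 3, 0]
  [0, 0, 0, 0, 3]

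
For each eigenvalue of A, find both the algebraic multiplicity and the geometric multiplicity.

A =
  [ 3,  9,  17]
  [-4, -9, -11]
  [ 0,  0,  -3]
λ = -3: alg = 3, geom = 1

Step 1 — factor the characteristic polynomial to read off the algebraic multiplicities:
  χ_A(x) = (x + 3)^3

Step 2 — compute geometric multiplicities via the rank-nullity identity g(λ) = n − rank(A − λI):
  rank(A − (-3)·I) = 2, so dim ker(A − (-3)·I) = n − 2 = 1

Summary:
  λ = -3: algebraic multiplicity = 3, geometric multiplicity = 1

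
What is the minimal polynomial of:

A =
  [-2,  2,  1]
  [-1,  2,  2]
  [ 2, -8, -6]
x^3 + 6*x^2 + 12*x + 8

The characteristic polynomial is χ_A(x) = (x + 2)^3, so the eigenvalues are known. The minimal polynomial is
  m_A(x) = Π_λ (x − λ)^{k_λ}
where k_λ is the size of the *largest* Jordan block for λ (equivalently, the smallest k with (A − λI)^k v = 0 for every generalised eigenvector v of λ).

  λ = -2: largest Jordan block has size 3, contributing (x + 2)^3

So m_A(x) = (x + 2)^3 = x^3 + 6*x^2 + 12*x + 8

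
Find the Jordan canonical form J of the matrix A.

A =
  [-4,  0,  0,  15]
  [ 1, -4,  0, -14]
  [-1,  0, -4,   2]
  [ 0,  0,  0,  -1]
J_2(-4) ⊕ J_1(-4) ⊕ J_1(-1)

The characteristic polynomial is
  det(x·I − A) = x^4 + 13*x^3 + 60*x^2 + 112*x + 64 = (x + 1)*(x + 4)^3

Eigenvalues and multiplicities (the geometric multiplicity of λ is n − rank(A − λI), which equals the number of Jordan blocks for λ):
  λ = -4: algebraic multiplicity = 3, geometric multiplicity = 2
  λ = -1: algebraic multiplicity = 1, geometric multiplicity = 1

Determining the block sizes for each eigenvalue:
  λ = -4: 2 blocks summing to 3 forces exactly one block of size 2 and the rest size 1 → block sizes [2, 1]
  λ = -1: one block (gm = 1), so the single block has size am = 1 → block sizes [1]

Assembling the blocks gives a Jordan form
J =
  [-4,  1,  0,  0]
  [ 0, -4,  0,  0]
  [ 0,  0, -4,  0]
  [ 0,  0,  0, -1]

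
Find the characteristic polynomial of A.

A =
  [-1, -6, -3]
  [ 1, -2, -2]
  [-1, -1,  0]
x^3 + 3*x^2 + 3*x + 1

Expanding det(x·I − A) (e.g. by cofactor expansion or by noting that A is similar to its Jordan form J, which has the same characteristic polynomial as A) gives
  χ_A(x) = x^3 + 3*x^2 + 3*x + 1
which factors as (x + 1)^3. The eigenvalues (with algebraic multiplicities) are λ = -1 with multiplicity 3.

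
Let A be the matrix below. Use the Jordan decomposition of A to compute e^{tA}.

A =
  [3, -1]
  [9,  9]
e^{tA} =
  [-3*t*exp(6*t) + exp(6*t), -t*exp(6*t)]
  [9*t*exp(6*t), 3*t*exp(6*t) + exp(6*t)]

Strategy: write A = P · J · P⁻¹ where J is a Jordan canonical form, so e^{tA} = P · e^{tJ} · P⁻¹, and e^{tJ} can be computed block-by-block.

A has Jordan form
J =
  [6, 1]
  [0, 6]
(up to reordering of blocks).

Per-block formulas:
  For a 2×2 Jordan block J_2(6): exp(t · J_2(6)) = e^(6t)·(I + t·N), where N is the 2×2 nilpotent shift.

After assembling e^{tJ} and conjugating by P, we get:

e^{tA} =
  [-3*t*exp(6*t) + exp(6*t), -t*exp(6*t)]
  [9*t*exp(6*t), 3*t*exp(6*t) + exp(6*t)]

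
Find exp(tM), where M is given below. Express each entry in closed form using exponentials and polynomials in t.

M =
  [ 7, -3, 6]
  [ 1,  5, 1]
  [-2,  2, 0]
e^{tM} =
  [-3*t^2*exp(4*t) + 3*t*exp(4*t) + exp(4*t), -3*t*exp(4*t), -9*t^2*exp(4*t)/2 + 6*t*exp(4*t)]
  [t^2*exp(4*t) + t*exp(4*t), t*exp(4*t) + exp(4*t), 3*t^2*exp(4*t)/2 + t*exp(4*t)]
  [2*t^2*exp(4*t) - 2*t*exp(4*t), 2*t*exp(4*t), 3*t^2*exp(4*t) - 4*t*exp(4*t) + exp(4*t)]

Strategy: write M = P · J · P⁻¹ where J is a Jordan canonical form, so e^{tM} = P · e^{tJ} · P⁻¹, and e^{tJ} can be computed block-by-block.

M has Jordan form
J =
  [4, 1, 0]
  [0, 4, 1]
  [0, 0, 4]
(up to reordering of blocks).

Per-block formulas:
  For a 3×3 Jordan block J_3(4): exp(t · J_3(4)) = e^(4t)·(I + t·N + (t^2/2)·N^2), where N is the 3×3 nilpotent shift.

After assembling e^{tJ} and conjugating by P, we get:

e^{tM} =
  [-3*t^2*exp(4*t) + 3*t*exp(4*t) + exp(4*t), -3*t*exp(4*t), -9*t^2*exp(4*t)/2 + 6*t*exp(4*t)]
  [t^2*exp(4*t) + t*exp(4*t), t*exp(4*t) + exp(4*t), 3*t^2*exp(4*t)/2 + t*exp(4*t)]
  [2*t^2*exp(4*t) - 2*t*exp(4*t), 2*t*exp(4*t), 3*t^2*exp(4*t) - 4*t*exp(4*t) + exp(4*t)]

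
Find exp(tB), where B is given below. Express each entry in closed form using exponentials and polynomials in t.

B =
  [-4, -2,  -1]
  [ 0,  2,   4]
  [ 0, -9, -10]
e^{tB} =
  [exp(-4*t), -3*t^2*exp(-4*t)/2 - 2*t*exp(-4*t), -t^2*exp(-4*t) - t*exp(-4*t)]
  [0, 6*t*exp(-4*t) + exp(-4*t), 4*t*exp(-4*t)]
  [0, -9*t*exp(-4*t), -6*t*exp(-4*t) + exp(-4*t)]

Strategy: write B = P · J · P⁻¹ where J is a Jordan canonical form, so e^{tB} = P · e^{tJ} · P⁻¹, and e^{tJ} can be computed block-by-block.

B has Jordan form
J =
  [-4,  1,  0]
  [ 0, -4,  1]
  [ 0,  0, -4]
(up to reordering of blocks).

Per-block formulas:
  For a 3×3 Jordan block J_3(-4): exp(t · J_3(-4)) = e^(-4t)·(I + t·N + (t^2/2)·N^2), where N is the 3×3 nilpotent shift.

After assembling e^{tJ} and conjugating by P, we get:

e^{tB} =
  [exp(-4*t), -3*t^2*exp(-4*t)/2 - 2*t*exp(-4*t), -t^2*exp(-4*t) - t*exp(-4*t)]
  [0, 6*t*exp(-4*t) + exp(-4*t), 4*t*exp(-4*t)]
  [0, -9*t*exp(-4*t), -6*t*exp(-4*t) + exp(-4*t)]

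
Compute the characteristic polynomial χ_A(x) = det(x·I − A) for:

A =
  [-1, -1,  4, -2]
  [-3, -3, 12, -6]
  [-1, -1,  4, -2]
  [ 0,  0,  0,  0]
x^4

Expanding det(x·I − A) (e.g. by cofactor expansion or by noting that A is similar to its Jordan form J, which has the same characteristic polynomial as A) gives
  χ_A(x) = x^4
which factors as x^4. The eigenvalues (with algebraic multiplicities) are λ = 0 with multiplicity 4.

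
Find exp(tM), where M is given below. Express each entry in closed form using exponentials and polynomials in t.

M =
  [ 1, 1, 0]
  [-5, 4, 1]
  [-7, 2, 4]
e^{tM} =
  [-t^2*exp(3*t)/2 - 2*t*exp(3*t) + exp(3*t), -t^2*exp(3*t)/2 + t*exp(3*t), t^2*exp(3*t)/2]
  [-t^2*exp(3*t) - 5*t*exp(3*t), -t^2*exp(3*t) + t*exp(3*t) + exp(3*t), t^2*exp(3*t) + t*exp(3*t)]
  [-3*t^2*exp(3*t)/2 - 7*t*exp(3*t), -3*t^2*exp(3*t)/2 + 2*t*exp(3*t), 3*t^2*exp(3*t)/2 + t*exp(3*t) + exp(3*t)]

Strategy: write M = P · J · P⁻¹ where J is a Jordan canonical form, so e^{tM} = P · e^{tJ} · P⁻¹, and e^{tJ} can be computed block-by-block.

M has Jordan form
J =
  [3, 1, 0]
  [0, 3, 1]
  [0, 0, 3]
(up to reordering of blocks).

Per-block formulas:
  For a 3×3 Jordan block J_3(3): exp(t · J_3(3)) = e^(3t)·(I + t·N + (t^2/2)·N^2), where N is the 3×3 nilpotent shift.

After assembling e^{tJ} and conjugating by P, we get:

e^{tM} =
  [-t^2*exp(3*t)/2 - 2*t*exp(3*t) + exp(3*t), -t^2*exp(3*t)/2 + t*exp(3*t), t^2*exp(3*t)/2]
  [-t^2*exp(3*t) - 5*t*exp(3*t), -t^2*exp(3*t) + t*exp(3*t) + exp(3*t), t^2*exp(3*t) + t*exp(3*t)]
  [-3*t^2*exp(3*t)/2 - 7*t*exp(3*t), -3*t^2*exp(3*t)/2 + 2*t*exp(3*t), 3*t^2*exp(3*t)/2 + t*exp(3*t) + exp(3*t)]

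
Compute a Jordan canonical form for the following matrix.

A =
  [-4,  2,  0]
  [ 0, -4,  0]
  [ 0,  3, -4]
J_2(-4) ⊕ J_1(-4)

The characteristic polynomial is
  det(x·I − A) = x^3 + 12*x^2 + 48*x + 64 = (x + 4)^3

Eigenvalues and multiplicities (the geometric multiplicity of λ is n − rank(A − λI), which equals the number of Jordan blocks for λ):
  λ = -4: algebraic multiplicity = 3, geometric multiplicity = 2

Determining the block sizes for each eigenvalue:
  λ = -4: 2 blocks summing to 3 forces exactly one block of size 2 and the rest size 1 → block sizes [2, 1]

Assembling the blocks gives a Jordan form
J =
  [-4,  1,  0]
  [ 0, -4,  0]
  [ 0,  0, -4]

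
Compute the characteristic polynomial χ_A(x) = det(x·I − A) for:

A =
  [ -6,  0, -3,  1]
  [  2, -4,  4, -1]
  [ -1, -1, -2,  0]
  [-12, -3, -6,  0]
x^4 + 12*x^3 + 54*x^2 + 108*x + 81

Expanding det(x·I − A) (e.g. by cofactor expansion or by noting that A is similar to its Jordan form J, which has the same characteristic polynomial as A) gives
  χ_A(x) = x^4 + 12*x^3 + 54*x^2 + 108*x + 81
which factors as (x + 3)^4. The eigenvalues (with algebraic multiplicities) are λ = -3 with multiplicity 4.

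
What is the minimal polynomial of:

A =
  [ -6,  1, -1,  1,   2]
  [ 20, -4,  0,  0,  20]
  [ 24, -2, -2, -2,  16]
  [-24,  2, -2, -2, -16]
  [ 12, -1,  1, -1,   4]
x^3 + 2*x^2 - 32*x - 96

The characteristic polynomial is χ_A(x) = (x - 6)*(x + 4)^4, so the eigenvalues are known. The minimal polynomial is
  m_A(x) = Π_λ (x − λ)^{k_λ}
where k_λ is the size of the *largest* Jordan block for λ (equivalently, the smallest k with (A − λI)^k v = 0 for every generalised eigenvector v of λ).

  λ = -4: largest Jordan block has size 2, contributing (x + 4)^2
  λ = 6: largest Jordan block has size 1, contributing (x − 6)

So m_A(x) = (x - 6)*(x + 4)^2 = x^3 + 2*x^2 - 32*x - 96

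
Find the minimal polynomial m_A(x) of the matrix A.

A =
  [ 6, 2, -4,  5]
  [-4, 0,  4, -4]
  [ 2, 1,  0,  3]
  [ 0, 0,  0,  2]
x^2 - 4*x + 4

The characteristic polynomial is χ_A(x) = (x - 2)^4, so the eigenvalues are known. The minimal polynomial is
  m_A(x) = Π_λ (x − λ)^{k_λ}
where k_λ is the size of the *largest* Jordan block for λ (equivalently, the smallest k with (A − λI)^k v = 0 for every generalised eigenvector v of λ).

  λ = 2: largest Jordan block has size 2, contributing (x − 2)^2

So m_A(x) = (x - 2)^2 = x^2 - 4*x + 4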